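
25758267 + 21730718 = 47488985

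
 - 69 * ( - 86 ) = 5934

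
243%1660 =243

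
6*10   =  60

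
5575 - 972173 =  - 966598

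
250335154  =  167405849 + 82929305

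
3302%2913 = 389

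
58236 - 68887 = - 10651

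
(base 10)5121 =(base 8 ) 12001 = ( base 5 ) 130441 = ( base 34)4el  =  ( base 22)ach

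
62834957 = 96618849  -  33783892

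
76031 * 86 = 6538666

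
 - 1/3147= -1/3147 = - 0.00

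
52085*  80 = 4166800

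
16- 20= -4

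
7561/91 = 7561/91 = 83.09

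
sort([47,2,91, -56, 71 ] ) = [ - 56, 2,47, 71,91 ] 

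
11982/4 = 2995 + 1/2=2995.50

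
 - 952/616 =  - 17/11 =-1.55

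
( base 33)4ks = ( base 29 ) 5sr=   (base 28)6c4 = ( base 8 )11664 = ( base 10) 5044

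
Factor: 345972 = 2^2*3^1*11^1 * 2621^1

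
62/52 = 1+5/26 = 1.19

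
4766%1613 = 1540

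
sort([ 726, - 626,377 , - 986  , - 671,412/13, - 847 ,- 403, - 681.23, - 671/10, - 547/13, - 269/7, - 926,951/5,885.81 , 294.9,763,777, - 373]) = [- 986, - 926 , - 847, - 681.23, - 671,  -  626, - 403, - 373,-671/10,  -  547/13, - 269/7 , 412/13,951/5,294.9,377,726,763, 777, 885.81 ] 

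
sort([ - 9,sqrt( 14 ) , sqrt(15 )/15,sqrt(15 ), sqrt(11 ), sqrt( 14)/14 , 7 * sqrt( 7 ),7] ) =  [ - 9, sqrt(15)/15,sqrt( 14 )/14,  sqrt(11), sqrt( 14), sqrt ( 15 ), 7,7*sqrt ( 7)]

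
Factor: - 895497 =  - 3^1*31^1*9629^1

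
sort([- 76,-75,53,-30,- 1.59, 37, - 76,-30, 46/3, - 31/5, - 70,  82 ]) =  [  -  76, - 76, - 75, -70, - 30 , - 30, - 31/5,- 1.59,46/3, 37,  53,82] 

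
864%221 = 201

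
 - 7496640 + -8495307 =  - 15991947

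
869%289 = 2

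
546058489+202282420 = 748340909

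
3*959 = 2877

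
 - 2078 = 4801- 6879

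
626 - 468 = 158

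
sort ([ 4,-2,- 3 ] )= [ - 3, - 2, 4] 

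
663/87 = 7 + 18/29 =7.62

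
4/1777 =4/1777 = 0.00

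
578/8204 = 289/4102 = 0.07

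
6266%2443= 1380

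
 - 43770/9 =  - 4864 + 2/3= - 4863.33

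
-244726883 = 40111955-284838838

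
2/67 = 2/67 = 0.03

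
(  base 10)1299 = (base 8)2423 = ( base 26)1np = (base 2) 10100010011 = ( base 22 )2F1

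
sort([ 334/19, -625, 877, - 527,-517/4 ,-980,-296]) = [ - 980, - 625, - 527,-296, - 517/4,334/19, 877]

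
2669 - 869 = 1800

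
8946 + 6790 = 15736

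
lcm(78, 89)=6942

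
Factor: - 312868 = - 2^2*17^1 * 43^1*107^1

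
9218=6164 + 3054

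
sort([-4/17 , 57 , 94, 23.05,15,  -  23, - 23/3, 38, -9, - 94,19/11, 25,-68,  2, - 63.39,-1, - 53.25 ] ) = [  -  94,-68, - 63.39, - 53.25,- 23, -9, - 23/3, - 1,-4/17, 19/11, 2, 15, 23.05, 25,38,  57,94 ]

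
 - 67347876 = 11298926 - 78646802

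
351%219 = 132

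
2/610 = 1/305 = 0.00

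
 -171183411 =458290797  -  629474208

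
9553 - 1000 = 8553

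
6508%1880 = 868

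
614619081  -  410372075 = 204247006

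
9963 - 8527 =1436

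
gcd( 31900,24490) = 10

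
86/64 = 1 + 11/32 = 1.34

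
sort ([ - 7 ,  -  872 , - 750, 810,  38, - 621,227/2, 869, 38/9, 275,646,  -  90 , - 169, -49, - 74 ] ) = [ - 872,- 750,  -  621, - 169, - 90, - 74,-49, - 7, 38/9, 38,227/2, 275,  646, 810,  869 ]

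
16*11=176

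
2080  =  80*26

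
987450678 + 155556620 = 1143007298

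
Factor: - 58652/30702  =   - 2^1*3^( - 1)*7^( - 1)*11^1 * 17^( - 1 )*31^1 = -682/357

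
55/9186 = 55/9186 = 0.01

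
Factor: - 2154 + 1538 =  - 2^3*7^1*11^1= - 616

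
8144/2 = 4072 = 4072.00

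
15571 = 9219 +6352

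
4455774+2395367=6851141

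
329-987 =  - 658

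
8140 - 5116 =3024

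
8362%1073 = 851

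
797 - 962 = -165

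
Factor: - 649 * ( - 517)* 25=8388325 = 5^2*11^2*47^1*59^1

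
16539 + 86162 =102701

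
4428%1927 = 574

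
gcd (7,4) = 1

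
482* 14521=6999122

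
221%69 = 14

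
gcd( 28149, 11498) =1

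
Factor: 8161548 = 2^2*3^1*680129^1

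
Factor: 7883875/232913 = 5^3*59^1*89^( - 1)*1069^1*2617^( - 1)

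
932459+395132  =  1327591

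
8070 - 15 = 8055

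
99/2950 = 99/2950 = 0.03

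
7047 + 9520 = 16567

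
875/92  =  9 + 47/92 =9.51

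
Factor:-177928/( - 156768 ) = 967/852  =  2^( - 2)*3^(-1)*71^(-1)*967^1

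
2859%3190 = 2859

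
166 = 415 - 249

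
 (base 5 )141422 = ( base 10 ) 5862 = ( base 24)a46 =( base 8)13346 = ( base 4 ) 1123212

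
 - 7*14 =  - 98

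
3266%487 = 344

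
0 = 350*0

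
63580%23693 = 16194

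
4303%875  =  803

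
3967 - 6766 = -2799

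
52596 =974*54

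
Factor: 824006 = 2^1*29^1 * 14207^1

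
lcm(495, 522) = 28710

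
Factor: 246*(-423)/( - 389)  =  104058/389 = 2^1*3^3*41^1*47^1*389^(-1 )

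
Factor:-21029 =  - 17^1*1237^1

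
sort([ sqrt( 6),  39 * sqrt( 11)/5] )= [ sqrt(6), 39*sqrt( 11)/5] 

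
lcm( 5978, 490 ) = 29890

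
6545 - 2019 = 4526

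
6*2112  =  12672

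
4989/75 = 66 + 13/25 = 66.52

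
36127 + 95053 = 131180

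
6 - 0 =6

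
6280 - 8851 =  - 2571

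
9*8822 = 79398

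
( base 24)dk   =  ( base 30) B2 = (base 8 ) 514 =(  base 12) 238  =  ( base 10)332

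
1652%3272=1652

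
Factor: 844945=5^1*347^1 *487^1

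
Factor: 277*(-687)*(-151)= 28735149  =  3^1*151^1*229^1 * 277^1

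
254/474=127/237 = 0.54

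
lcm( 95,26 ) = 2470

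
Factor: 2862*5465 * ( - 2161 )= - 33799833630=- 2^1*3^3 * 5^1*53^1*1093^1*2161^1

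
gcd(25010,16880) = 10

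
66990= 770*87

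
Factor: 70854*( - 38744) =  - 2745167376= - 2^4*3^1*7^2*29^1 * 167^1*241^1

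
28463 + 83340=111803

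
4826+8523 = 13349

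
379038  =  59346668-58967630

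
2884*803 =2315852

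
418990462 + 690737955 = 1109728417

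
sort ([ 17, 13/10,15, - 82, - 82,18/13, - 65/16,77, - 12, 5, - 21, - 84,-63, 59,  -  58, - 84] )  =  [ - 84, -84, - 82, - 82, - 63,-58,-21, - 12, - 65/16, 13/10,18/13,5,15 , 17,59,77 ]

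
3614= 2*1807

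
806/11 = 806/11 =73.27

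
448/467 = 448/467 = 0.96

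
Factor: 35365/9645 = 3^( - 1)*11^1 =11/3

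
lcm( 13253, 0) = 0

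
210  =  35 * 6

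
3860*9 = 34740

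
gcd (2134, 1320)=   22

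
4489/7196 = 4489/7196 = 0.62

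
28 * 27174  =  760872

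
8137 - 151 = 7986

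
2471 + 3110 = 5581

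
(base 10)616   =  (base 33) im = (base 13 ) 385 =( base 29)L7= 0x268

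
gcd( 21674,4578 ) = 2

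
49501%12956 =10633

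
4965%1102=557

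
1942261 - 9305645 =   -  7363384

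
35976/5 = 7195 + 1/5 = 7195.20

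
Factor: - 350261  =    -  227^1*1543^1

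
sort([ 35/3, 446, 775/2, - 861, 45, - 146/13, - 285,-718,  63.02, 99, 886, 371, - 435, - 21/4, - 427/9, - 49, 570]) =[  -  861, - 718, - 435,- 285, - 49, - 427/9 , - 146/13,-21/4, 35/3,  45, 63.02, 99, 371 , 775/2,446, 570 , 886 ]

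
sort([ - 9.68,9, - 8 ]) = [ - 9.68,- 8,9]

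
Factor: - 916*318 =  - 2^3*3^1*53^1*229^1 =- 291288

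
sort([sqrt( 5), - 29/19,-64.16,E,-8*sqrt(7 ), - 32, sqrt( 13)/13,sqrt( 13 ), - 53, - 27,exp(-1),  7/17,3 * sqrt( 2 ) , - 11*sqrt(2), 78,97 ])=[ - 64.16, - 53, - 32, - 27, - 8*sqrt (7 ), - 11*sqrt(2 ),-29/19, sqrt(13 ) /13, exp( - 1 ), 7/17, sqrt( 5 ),E, sqrt( 13 ),3*sqrt( 2 )  ,  78, 97 ] 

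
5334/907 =5334/907  =  5.88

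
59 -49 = 10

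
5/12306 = 5/12306 = 0.00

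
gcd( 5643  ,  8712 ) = 99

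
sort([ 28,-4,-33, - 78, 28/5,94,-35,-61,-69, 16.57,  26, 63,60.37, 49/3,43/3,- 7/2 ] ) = [ - 78, - 69,-61,-35, - 33, - 4 ,- 7/2, 28/5, 43/3, 49/3,16.57, 26,28,60.37,63, 94]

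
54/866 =27/433 = 0.06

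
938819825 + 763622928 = 1702442753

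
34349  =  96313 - 61964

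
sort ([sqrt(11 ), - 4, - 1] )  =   [-4, - 1,sqrt(11) ] 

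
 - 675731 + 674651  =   - 1080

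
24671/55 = 24671/55 = 448.56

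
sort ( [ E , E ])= [E,E] 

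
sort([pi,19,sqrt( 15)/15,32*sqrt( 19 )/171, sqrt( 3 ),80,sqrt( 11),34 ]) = [sqrt( 15)/15, 32 * sqrt(19) /171,sqrt( 3 ) , pi, sqrt(11),19,34 , 80]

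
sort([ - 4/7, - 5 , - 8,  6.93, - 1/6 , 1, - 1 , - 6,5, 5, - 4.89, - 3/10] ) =[ - 8, - 6, - 5, - 4.89, - 1,-4/7, - 3/10, - 1/6, 1, 5, 5, 6.93]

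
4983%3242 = 1741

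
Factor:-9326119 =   -  11^1*373^1*2273^1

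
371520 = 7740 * 48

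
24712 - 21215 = 3497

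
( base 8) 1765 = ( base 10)1013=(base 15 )478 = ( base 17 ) 38A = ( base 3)1101112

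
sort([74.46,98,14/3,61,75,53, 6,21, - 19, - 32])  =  [ - 32,  -  19,14/3, 6, 21,53, 61, 74.46,75,  98]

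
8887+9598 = 18485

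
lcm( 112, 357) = 5712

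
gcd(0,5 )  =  5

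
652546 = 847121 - 194575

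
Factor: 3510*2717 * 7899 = 2^1*3^4*5^1*11^1*13^2*19^1 * 2633^1 = 75330156330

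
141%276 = 141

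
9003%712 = 459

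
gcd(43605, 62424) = 459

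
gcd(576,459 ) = 9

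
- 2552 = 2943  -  5495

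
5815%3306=2509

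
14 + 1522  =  1536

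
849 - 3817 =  - 2968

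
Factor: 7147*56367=402854949 = 3^2*7^1*1021^1*6263^1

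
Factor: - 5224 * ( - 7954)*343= 2^4*7^3*41^1*97^1*653^1 = 14252231728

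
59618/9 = 6624 + 2/9= 6624.22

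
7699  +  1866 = 9565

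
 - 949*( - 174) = 165126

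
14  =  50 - 36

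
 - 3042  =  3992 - 7034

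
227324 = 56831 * 4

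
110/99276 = 55/49638=0.00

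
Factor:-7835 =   -  5^1*1567^1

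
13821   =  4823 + 8998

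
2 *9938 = 19876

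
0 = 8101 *0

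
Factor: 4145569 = 17^1  *243857^1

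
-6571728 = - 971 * 6768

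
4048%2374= 1674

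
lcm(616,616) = 616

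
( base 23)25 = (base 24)23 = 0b110011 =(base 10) 51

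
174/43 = 4 + 2/43 = 4.05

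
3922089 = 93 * 42173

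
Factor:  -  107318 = -2^1*23^1*2333^1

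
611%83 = 30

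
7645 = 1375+6270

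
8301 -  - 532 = 8833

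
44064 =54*816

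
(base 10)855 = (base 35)OF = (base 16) 357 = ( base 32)qn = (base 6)3543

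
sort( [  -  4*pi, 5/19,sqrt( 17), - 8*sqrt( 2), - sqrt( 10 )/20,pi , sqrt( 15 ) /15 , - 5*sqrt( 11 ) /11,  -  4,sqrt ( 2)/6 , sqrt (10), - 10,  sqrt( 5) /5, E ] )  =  [ -4*pi, - 8*sqrt ( 2), - 10, - 4,  -  5*sqrt(11)/11 ,  -  sqrt( 10) /20, sqrt(2)/6,sqrt(15)/15,5/19, sqrt( 5) /5,E, pi,sqrt(10), sqrt(17)]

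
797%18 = 5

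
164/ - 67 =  - 3+37/67 = - 2.45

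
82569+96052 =178621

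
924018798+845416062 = 1769434860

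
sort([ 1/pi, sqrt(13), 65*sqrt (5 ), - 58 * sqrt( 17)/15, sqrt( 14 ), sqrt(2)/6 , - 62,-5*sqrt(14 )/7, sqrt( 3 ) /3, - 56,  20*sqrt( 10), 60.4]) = [ - 62,  -  56,-58 * sqrt(17 )/15, - 5*sqrt( 14 )/7, sqrt( 2) /6, 1/pi, sqrt( 3)/3,sqrt ( 13), sqrt( 14), 60.4, 20*sqrt( 10),65 *sqrt ( 5)] 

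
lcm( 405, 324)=1620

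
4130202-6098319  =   - 1968117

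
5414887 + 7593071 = 13007958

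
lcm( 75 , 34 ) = 2550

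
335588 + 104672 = 440260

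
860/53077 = 860/53077 = 0.02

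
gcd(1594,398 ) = 2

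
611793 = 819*747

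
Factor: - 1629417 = - 3^1 * 543139^1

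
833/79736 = 833/79736 = 0.01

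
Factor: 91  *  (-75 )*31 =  -211575 = - 3^1*5^2*7^1 * 13^1*31^1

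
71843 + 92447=164290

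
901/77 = 901/77 = 11.70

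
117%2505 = 117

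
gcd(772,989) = 1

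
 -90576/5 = -90576/5  =  -18115.20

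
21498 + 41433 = 62931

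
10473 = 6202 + 4271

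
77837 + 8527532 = 8605369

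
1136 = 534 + 602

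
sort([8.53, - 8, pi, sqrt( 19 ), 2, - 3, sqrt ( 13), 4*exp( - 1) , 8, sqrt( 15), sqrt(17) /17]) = [- 8, - 3,sqrt (17)/17,4  *  exp( - 1), 2, pi, sqrt(13 ),sqrt(15), sqrt ( 19 ), 8, 8.53 ] 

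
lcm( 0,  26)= 0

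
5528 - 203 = 5325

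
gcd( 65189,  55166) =1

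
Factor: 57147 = 3^1*43^1*443^1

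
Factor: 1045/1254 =5/6 = 2^( - 1 )*3^( - 1 )*5^1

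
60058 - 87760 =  - 27702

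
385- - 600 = 985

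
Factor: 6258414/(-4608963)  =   - 2^1*3^( - 1 )*17^1*19^( -1)* 26953^( - 1)*61357^1 = - 2086138/1536321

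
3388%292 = 176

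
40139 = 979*41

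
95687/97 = 95687/97 = 986.46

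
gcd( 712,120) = 8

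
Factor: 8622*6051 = 2^1*3^3*479^1*2017^1=52171722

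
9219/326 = 9219/326 = 28.28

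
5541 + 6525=12066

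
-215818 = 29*( - 7442 ) 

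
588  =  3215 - 2627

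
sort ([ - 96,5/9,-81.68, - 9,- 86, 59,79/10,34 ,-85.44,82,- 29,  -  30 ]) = [-96, - 86 , -85.44, - 81.68 , - 30,-29 , - 9,5/9,79/10,34,59,82]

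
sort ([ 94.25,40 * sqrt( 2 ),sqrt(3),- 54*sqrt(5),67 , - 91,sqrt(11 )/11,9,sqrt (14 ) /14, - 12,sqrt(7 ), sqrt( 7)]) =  [ - 54*sqrt( 5),  -  91 , - 12,sqrt(14)/14, sqrt(11)/11, sqrt( 3) , sqrt(7), sqrt(7),9,40*sqrt( 2 ), 67 , 94.25]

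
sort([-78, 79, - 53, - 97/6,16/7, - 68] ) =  [ - 78,  -  68 ,-53, - 97/6 , 16/7, 79 ]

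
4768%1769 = 1230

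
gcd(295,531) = 59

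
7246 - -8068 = 15314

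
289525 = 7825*37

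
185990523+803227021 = 989217544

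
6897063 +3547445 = 10444508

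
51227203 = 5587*9169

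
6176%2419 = 1338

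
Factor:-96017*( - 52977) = 3^1*  17659^1*96017^1 = 5086692609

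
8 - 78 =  - 70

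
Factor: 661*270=2^1*3^3*5^1*661^1 = 178470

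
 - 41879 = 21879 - 63758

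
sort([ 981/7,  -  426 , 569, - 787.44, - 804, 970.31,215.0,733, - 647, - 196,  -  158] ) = [ - 804, - 787.44, - 647,-426, - 196, - 158,981/7,215.0,569, 733,970.31 ]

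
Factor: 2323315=5^1*464663^1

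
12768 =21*608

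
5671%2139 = 1393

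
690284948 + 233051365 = 923336313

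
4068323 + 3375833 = 7444156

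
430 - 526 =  - 96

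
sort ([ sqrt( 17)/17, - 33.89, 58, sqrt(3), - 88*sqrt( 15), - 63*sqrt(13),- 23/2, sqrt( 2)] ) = [ - 88*sqrt( 15), - 63*sqrt( 13 ) , - 33.89,- 23/2, sqrt( 17 )/17 , sqrt( 2 ),sqrt( 3 ),58] 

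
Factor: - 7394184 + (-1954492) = -2^2 * 47^1*49727^1  =  -  9348676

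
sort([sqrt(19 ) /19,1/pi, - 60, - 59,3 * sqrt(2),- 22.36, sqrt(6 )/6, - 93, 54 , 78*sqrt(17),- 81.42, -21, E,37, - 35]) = [ - 93, - 81.42, - 60, - 59, - 35 , - 22.36,-21,sqrt(19)/19,1/pi,  sqrt( 6 ) /6, E, 3* sqrt (2), 37, 54 , 78*sqrt( 17)]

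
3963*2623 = 10394949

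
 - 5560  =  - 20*278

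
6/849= 2/283 = 0.01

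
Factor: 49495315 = 5^1 * 29^1*341347^1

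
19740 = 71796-52056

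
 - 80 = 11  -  91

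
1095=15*73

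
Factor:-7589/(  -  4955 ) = 5^( -1 ) *991^( - 1)*7589^1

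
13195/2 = 6597 + 1/2 = 6597.50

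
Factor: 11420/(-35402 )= - 2^1 * 5^1*31^( - 1) = -10/31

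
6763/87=77 + 64/87 = 77.74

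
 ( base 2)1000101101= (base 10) 557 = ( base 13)33B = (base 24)N5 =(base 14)2bb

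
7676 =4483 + 3193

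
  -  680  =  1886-2566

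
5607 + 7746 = 13353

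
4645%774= 1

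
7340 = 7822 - 482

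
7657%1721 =773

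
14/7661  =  14/7661 = 0.00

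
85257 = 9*9473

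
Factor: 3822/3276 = 2^( - 1)*3^( - 1)*7^1 = 7/6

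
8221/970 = 8221/970  =  8.48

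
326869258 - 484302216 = - 157432958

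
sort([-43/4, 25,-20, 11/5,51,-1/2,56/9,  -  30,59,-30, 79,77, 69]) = [-30, -30,-20 , -43/4 , - 1/2, 11/5, 56/9  ,  25, 51,59,69,77 , 79 ] 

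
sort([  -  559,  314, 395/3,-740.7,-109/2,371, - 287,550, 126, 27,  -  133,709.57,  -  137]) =[ - 740.7,  -  559, - 287,  -  137,  -  133 , - 109/2, 27,126, 395/3,314,371,550, 709.57]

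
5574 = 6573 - 999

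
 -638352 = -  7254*88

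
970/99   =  9 + 79/99=9.80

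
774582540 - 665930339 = 108652201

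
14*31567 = 441938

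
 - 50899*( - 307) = 15625993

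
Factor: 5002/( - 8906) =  - 41^1*73^( - 1)=- 41/73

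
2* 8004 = 16008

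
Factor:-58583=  - 7^1*8369^1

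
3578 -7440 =  -  3862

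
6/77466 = 1/12911 = 0.00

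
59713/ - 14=-4266  +  11/14=-  4265.21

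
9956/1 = 9956 = 9956.00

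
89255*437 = 39004435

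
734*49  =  35966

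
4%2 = 0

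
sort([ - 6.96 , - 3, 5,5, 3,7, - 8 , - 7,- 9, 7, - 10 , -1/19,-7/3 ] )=[ - 10,-9, - 8, - 7, - 6.96, - 3, - 7/3, - 1/19,3 , 5, 5,  7, 7 ] 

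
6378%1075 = 1003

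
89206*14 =1248884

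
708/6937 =708/6937  =  0.10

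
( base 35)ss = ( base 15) 473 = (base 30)13i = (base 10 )1008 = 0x3F0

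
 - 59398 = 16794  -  76192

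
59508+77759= 137267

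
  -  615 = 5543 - 6158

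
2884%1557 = 1327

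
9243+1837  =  11080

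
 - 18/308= -9/154 = -0.06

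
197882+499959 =697841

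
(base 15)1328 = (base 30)4G8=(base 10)4088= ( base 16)FF8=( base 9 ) 5542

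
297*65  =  19305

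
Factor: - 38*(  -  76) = 2^3*19^2 = 2888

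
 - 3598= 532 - 4130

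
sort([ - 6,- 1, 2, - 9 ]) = [-9,-6, - 1, 2 ]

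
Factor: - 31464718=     -  2^1*1307^1*12037^1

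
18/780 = 3/130=0.02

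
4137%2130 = 2007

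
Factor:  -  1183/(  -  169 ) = 7 = 7^1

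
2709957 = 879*3083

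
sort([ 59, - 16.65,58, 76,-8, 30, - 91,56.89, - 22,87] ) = [ - 91 , - 22,  -  16.65, -8,30, 56.89, 58 , 59,  76,  87]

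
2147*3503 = 7520941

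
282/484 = 141/242 = 0.58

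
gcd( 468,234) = 234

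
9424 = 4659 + 4765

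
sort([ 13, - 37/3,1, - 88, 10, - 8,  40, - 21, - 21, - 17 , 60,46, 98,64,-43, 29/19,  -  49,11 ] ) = [ - 88, -49,-43,- 21, - 21, - 17,- 37/3, - 8, 1, 29/19,  10,11, 13, 40,  46, 60,64, 98 ]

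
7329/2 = 7329/2  =  3664.50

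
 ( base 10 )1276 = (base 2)10011111100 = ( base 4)103330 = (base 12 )8A4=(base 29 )1f0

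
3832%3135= 697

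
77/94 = 77/94 =0.82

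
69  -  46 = 23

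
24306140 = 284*85585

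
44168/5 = 44168/5 = 8833.60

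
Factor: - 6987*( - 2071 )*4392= 2^3*3^3*17^1*19^1*61^1*109^1*137^1 = 63552578184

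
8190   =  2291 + 5899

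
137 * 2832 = 387984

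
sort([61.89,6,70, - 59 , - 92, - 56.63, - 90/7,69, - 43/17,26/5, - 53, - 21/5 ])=[ -92, - 59, - 56.63, - 53 ,  -  90/7, - 21/5, - 43/17,26/5,6,  61.89, 69,70]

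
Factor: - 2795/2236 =-5/4 = -2^(-2)*5^1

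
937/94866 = 937/94866 = 0.01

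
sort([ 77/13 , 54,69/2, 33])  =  [ 77/13,33,69/2,54]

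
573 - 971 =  - 398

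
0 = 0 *870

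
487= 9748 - 9261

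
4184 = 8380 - 4196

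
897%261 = 114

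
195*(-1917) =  - 373815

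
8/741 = 8/741=0.01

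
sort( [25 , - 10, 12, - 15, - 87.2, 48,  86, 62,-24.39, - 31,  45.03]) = [ - 87.2, - 31, - 24.39, - 15, - 10,  12,25 , 45.03, 48 , 62, 86]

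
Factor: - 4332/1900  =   - 3^1*5^ (  -  2)*19^1= -  57/25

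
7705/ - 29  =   - 7705/29 =- 265.69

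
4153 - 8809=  - 4656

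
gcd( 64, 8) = 8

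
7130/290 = 24 + 17/29 = 24.59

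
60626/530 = 114 + 103/265 = 114.39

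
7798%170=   148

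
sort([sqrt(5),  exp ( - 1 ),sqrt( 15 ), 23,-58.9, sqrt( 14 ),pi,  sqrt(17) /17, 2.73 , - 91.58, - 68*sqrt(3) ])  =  [ - 68*sqrt( 3),-91.58, - 58.9 , sqrt( 17)/17,exp( - 1 ), sqrt(5) , 2.73, pi,sqrt (14), sqrt( 15) , 23] 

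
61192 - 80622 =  -19430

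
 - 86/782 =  - 1 + 348/391 = - 0.11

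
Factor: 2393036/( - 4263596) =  - 598259/1065899 = - 43^1*13913^1*1065899^(-1)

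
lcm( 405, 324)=1620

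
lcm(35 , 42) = 210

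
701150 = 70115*10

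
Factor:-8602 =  - 2^1 * 11^1*17^1*23^1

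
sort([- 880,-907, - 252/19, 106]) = [  -  907, - 880, - 252/19,106 ] 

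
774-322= 452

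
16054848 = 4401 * 3648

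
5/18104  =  5/18104 = 0.00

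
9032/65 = 138  +  62/65 = 138.95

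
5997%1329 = 681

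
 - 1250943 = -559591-691352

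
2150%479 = 234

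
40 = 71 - 31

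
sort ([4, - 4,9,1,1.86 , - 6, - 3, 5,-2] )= [ - 6, - 4, - 3, - 2, 1,1.86 , 4,5, 9 ]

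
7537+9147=16684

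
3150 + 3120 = 6270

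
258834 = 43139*6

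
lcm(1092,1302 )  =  33852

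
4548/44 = 1137/11 = 103.36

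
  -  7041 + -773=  - 7814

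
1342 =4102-2760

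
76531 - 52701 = 23830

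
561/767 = 561/767 = 0.73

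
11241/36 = 1249/4= 312.25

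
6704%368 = 80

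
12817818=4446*2883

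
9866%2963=977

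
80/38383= 80/38383=0.00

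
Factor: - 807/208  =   - 2^(  -  4)*3^1*13^( - 1 )*269^1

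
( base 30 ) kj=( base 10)619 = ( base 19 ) 1DB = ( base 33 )ip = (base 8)1153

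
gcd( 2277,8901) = 207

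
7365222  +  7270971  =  14636193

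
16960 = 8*2120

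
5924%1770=614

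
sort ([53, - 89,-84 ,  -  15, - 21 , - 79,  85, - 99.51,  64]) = [ - 99.51, - 89, - 84, - 79 , - 21 , - 15,  53,64,85 ] 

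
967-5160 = - 4193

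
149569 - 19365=130204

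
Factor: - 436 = -2^2*109^1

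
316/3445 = 316/3445= 0.09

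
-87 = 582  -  669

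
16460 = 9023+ 7437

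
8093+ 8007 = 16100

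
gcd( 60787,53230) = 1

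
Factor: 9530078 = 2^1 *4765039^1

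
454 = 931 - 477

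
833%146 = 103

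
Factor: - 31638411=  - 3^3 * 7^1*17^1 * 43^1*229^1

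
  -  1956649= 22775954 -24732603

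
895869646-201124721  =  694744925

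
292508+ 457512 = 750020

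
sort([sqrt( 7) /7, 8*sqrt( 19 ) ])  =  [sqrt( 7)/7 , 8 * sqrt(19 )]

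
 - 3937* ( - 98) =385826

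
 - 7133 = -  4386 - 2747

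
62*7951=492962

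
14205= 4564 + 9641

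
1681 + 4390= 6071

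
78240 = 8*9780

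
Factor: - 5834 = - 2^1*2917^1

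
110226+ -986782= - 876556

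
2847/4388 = 2847/4388 = 0.65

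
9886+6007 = 15893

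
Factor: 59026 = 2^1*11^1*2683^1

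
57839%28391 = 1057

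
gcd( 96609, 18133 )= 1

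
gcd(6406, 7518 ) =2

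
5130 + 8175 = 13305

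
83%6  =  5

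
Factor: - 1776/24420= -4/55 = - 2^2*5^( - 1)* 11^( - 1) 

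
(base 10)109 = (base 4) 1231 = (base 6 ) 301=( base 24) 4d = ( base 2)1101101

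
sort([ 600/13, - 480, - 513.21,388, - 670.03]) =[ - 670.03, - 513.21,-480,600/13,388]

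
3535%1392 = 751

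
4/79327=4/79327 = 0.00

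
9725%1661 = 1420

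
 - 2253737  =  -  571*3947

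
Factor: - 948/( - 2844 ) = 3^( - 1) = 1/3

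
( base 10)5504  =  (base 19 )F4D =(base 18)ghe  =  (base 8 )12600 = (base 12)3228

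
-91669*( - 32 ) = 2933408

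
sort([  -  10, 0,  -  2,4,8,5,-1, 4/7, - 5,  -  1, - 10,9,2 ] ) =[-10, - 10, - 5, - 2, - 1, - 1, 0, 4/7, 2, 4, 5,8, 9]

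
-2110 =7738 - 9848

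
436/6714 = 218/3357 = 0.06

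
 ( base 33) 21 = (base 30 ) 27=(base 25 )2h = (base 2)1000011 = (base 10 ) 67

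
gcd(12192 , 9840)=48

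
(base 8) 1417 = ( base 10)783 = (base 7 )2166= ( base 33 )no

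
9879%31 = 21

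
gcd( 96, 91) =1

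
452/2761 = 452/2761 =0.16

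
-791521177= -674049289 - 117471888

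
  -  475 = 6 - 481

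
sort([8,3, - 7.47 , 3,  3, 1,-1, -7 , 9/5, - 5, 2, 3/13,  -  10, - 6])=[ - 10, - 7.47, - 7, - 6, - 5, - 1,  3/13,1,  9/5, 2,3, 3, 3, 8 ] 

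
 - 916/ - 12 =76 + 1/3 = 76.33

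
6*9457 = 56742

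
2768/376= 346/47 = 7.36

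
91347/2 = 91347/2  =  45673.50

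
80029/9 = 80029/9 = 8892.11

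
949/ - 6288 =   -  949/6288 = - 0.15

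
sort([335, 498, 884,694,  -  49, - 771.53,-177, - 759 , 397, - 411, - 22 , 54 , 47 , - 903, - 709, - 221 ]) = [-903,-771.53,- 759, - 709,  -  411, - 221, - 177, - 49, -22, 47,54 , 335, 397,498, 694,884]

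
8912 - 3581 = 5331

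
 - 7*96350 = - 674450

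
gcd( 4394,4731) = 1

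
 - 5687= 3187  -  8874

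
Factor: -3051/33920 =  - 2^( - 7 )*3^3*5^( -1)*53^( - 1)*113^1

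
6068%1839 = 551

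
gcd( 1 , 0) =1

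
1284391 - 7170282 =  - 5885891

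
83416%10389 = 304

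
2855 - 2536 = 319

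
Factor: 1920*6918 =13282560=2^8*3^2*5^1*1153^1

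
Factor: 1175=5^2*47^1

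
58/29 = 2 = 2.00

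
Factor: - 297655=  - 5^1*59^1*1009^1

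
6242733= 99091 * 63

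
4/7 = 4/7=   0.57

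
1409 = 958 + 451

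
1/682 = 1/682 = 0.00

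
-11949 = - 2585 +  - 9364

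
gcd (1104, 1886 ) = 46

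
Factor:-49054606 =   -  2^1 * 59^1 * 415717^1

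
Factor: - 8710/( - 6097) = 10/7 = 2^1*5^1*7^( - 1) 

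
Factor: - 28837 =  - 28837^1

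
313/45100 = 313/45100 = 0.01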